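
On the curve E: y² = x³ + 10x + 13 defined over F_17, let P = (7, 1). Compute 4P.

(7, 1)

Repeated addition: build up to 4P.
2P: tangent at (7, 1): λ = (3·7² + 10)/(2·1) ≡ 4/2. 2⁻¹ ≡ 9 (mod 17), so λ ≡ 4·9 ≡ 2.
  x = λ² - 7 - 7 = 4 - 14 ≡ 7; y = λ·(7 - 7) - 1 ≡ 16. → (7, 16)
3P: (7, 16) + (7, 1): same x and y₁ ≡ -y₂, so the sum is O.
4P: O + (7, 1) = (7, 1) (identity).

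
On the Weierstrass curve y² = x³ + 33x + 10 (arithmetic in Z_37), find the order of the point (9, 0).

2P: (9, 0) + (9, 0): same x and y₁ ≡ -y₂, so the sum is 𝒪.
2P = 𝒪, so the order is 2.

2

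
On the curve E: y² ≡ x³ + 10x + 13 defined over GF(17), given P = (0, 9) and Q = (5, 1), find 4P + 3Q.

(7, 16)

First 4P:
Double-and-add on 4 = (100)₂. Start with P = (0, 9) for the leading 1-bit.
double: tangent at (0, 9): λ = (3·0² + 10)/(2·9) ≡ 10/1. 1⁻¹ ≡ 1 (mod 17), so λ ≡ 10·1 ≡ 10.
  x = λ² - 0 - 0 = 100 - 0 ≡ 15; y = λ·(0 - 15) - 9 ≡ 11. → (15, 11)
double: tangent at (15, 11): λ = (3·15² + 10)/(2·11) ≡ 5/5. 5⁻¹ ≡ 7 (mod 17), so λ ≡ 5·7 ≡ 1.
  x = λ² - 15 - 15 = 1 - 30 ≡ 5; y = λ·(15 - 5) - 11 ≡ 16. → (5, 16)
4P = (5, 16).
Next 3Q:
Repeated addition: build up to 3Q.
2Q: tangent at (5, 1): λ = (3·5² + 10)/(2·1) ≡ 0/2. 2⁻¹ ≡ 9 (mod 17) since 2·9 = 18 ≡ 1, so λ ≡ 0·9 ≡ 0.
  x = λ² - 5 - 5 = 0 - 10 ≡ 7; y = λ·(5 - 7) - 1 ≡ 16. → (7, 16)
3Q: (7, 16) + (5, 1). λ = (1 - 16)/(5 - 7) ≡ 2/15 mod 17. 15⁻¹ ≡ 8 (mod 17) since 15·8 = 120 ≡ 1, so λ ≡ 16.
  x = λ² - 7 - 5 = 256 - 12 ≡ 6; y = λ·(7 - 6) - 16 ≡ 0. → (6, 0)
3Q = (6, 0).
Finally 4P + 3Q:
(5, 16) + (6, 0). λ = (0 - 16)/(6 - 5) ≡ 1/1 mod 17. 1⁻¹ ≡ 1 (mod 17), so λ ≡ 1.
  x = λ² - 5 - 6 = 1 - 11 ≡ 7; y = λ·(5 - 7) - 16 ≡ 16. → (7, 16)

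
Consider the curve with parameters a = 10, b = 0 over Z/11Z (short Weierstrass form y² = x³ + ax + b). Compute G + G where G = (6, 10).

(4, 4)

tangent at (6, 10): λ = (3·6² + 10)/(2·10) ≡ 8/9. 9⁻¹ ≡ 5 (mod 11), so λ ≡ 8·5 ≡ 7.
  x = λ² - 6 - 6 = 49 - 12 ≡ 4; y = λ·(6 - 4) - 10 ≡ 4. → (4, 4)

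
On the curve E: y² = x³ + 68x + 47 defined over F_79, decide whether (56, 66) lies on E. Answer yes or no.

y² = 66² ≡ 11; x³ + 68x + 47 = 179471 ≡ 62 (mod 79). 11 ≠ 62.

no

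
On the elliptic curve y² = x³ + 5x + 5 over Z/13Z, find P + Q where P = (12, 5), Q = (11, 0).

(12, 5) + (11, 0). λ = (0 - 5)/(11 - 12) ≡ 8/12 mod 13. 12⁻¹ ≡ 12 (mod 13), so λ ≡ 5.
  x = λ² - 12 - 11 = 25 - 23 ≡ 2; y = λ·(12 - 2) - 5 ≡ 6. → (2, 6)

(2, 6)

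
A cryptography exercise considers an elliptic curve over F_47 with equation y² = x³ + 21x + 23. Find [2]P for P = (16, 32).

tangent at (16, 32): λ = (3·16² + 21)/(2·32) ≡ 37/17. 17⁻¹ ≡ 36 (mod 47) since 17·36 = 612 ≡ 1, so λ ≡ 37·36 ≡ 16.
  x = λ² - 16 - 16 = 256 - 32 ≡ 36; y = λ·(16 - 36) - 32 ≡ 24. → (36, 24)

(36, 24)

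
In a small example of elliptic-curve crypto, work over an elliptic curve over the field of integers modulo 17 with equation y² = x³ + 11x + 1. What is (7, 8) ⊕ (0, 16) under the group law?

(7, 8) + (0, 16). λ = (16 - 8)/(0 - 7) ≡ 8/10 mod 17. 10⁻¹ ≡ 12 (mod 17), so λ ≡ 11.
  x = λ² - 7 - 0 = 121 - 7 ≡ 12; y = λ·(7 - 12) - 8 ≡ 5. → (12, 5)

(12, 5)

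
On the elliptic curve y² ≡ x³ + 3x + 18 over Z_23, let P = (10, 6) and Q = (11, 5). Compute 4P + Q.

(4, 18)

First 4P:
Repeated addition: build up to 4P.
2P: tangent at (10, 6): λ = (3·10² + 3)/(2·6) ≡ 4/12. 12⁻¹ ≡ 2 (mod 23) since 12·2 = 24 ≡ 1, so λ ≡ 4·2 ≡ 8.
  x = λ² - 10 - 10 = 64 - 20 ≡ 21; y = λ·(10 - 21) - 6 ≡ 21. → (21, 21)
3P: (21, 21) + (10, 6). λ = (6 - 21)/(10 - 21) ≡ 8/12 mod 23. 12⁻¹ ≡ 2 (mod 23) since 12·2 = 24 ≡ 1, so λ ≡ 16.
  x = λ² - 21 - 10 = 256 - 31 ≡ 18; y = λ·(21 - 18) - 21 ≡ 4. → (18, 4)
4P: (18, 4) + (10, 6). λ = (6 - 4)/(10 - 18) ≡ 2/15 mod 23. 15⁻¹ ≡ 20 (mod 23) since 15·20 = 300 ≡ 1, so λ ≡ 17.
  x = λ² - 18 - 10 = 289 - 28 ≡ 8; y = λ·(18 - 8) - 4 ≡ 5. → (8, 5)
4P = (8, 5).
Finally 4P + Q:
(8, 5) + (11, 5). λ = (5 - 5)/(11 - 8) ≡ 0/3 mod 23. 3⁻¹ ≡ 8 (mod 23), so λ ≡ 0.
  x = λ² - 8 - 11 = 0 - 19 ≡ 4; y = λ·(8 - 4) - 5 ≡ 18. → (4, 18)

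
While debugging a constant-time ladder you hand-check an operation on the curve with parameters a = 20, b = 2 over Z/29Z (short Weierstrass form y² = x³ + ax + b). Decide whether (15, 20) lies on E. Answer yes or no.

y² = 20² ≡ 23; x³ + 20x + 2 = 3677 ≡ 23 (mod 29). 23 = 23.

yes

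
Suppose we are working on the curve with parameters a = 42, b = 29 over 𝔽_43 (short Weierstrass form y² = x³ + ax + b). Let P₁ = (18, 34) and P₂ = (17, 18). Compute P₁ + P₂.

(18, 34) + (17, 18). λ = (18 - 34)/(17 - 18) ≡ 27/42 mod 43. 42⁻¹ ≡ 42 (mod 43), so λ ≡ 16.
  x = λ² - 18 - 17 = 256 - 35 ≡ 6; y = λ·(18 - 6) - 34 ≡ 29. → (6, 29)

(6, 29)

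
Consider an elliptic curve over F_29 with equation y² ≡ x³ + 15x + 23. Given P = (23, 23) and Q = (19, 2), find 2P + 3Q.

(19, 2)

First 2P:
Repeated addition: build up to 2P.
2P: tangent at (23, 23): λ = (3·23² + 15)/(2·23) ≡ 7/17. 17⁻¹ ≡ 12 (mod 29), so λ ≡ 7·12 ≡ 26.
  x = λ² - 23 - 23 = 676 - 46 ≡ 21; y = λ·(23 - 21) - 23 ≡ 0. → (21, 0)
2P = (21, 0).
Next 3Q:
Repeated addition: build up to 3Q.
2Q: tangent at (19, 2): λ = (3·19² + 15)/(2·2) ≡ 25/4. 4⁻¹ ≡ 22 (mod 29), so λ ≡ 25·22 ≡ 28.
  x = λ² - 19 - 19 = 784 - 38 ≡ 21; y = λ·(19 - 21) - 2 ≡ 0. → (21, 0)
3Q: (21, 0) + (19, 2). λ = (2 - 0)/(19 - 21) ≡ 2/27 mod 29. 27⁻¹ ≡ 14 (mod 29), so λ ≡ 28.
  x = λ² - 21 - 19 = 784 - 40 ≡ 19; y = λ·(21 - 19) - 0 ≡ 27. → (19, 27)
3Q = (19, 27).
Finally 2P + 3Q:
(21, 0) + (19, 27). λ = (27 - 0)/(19 - 21) ≡ 27/27 mod 29. 27⁻¹ ≡ 14 (mod 29) since 27·14 = 378 ≡ 1, so λ ≡ 1.
  x = λ² - 21 - 19 = 1 - 40 ≡ 19; y = λ·(21 - 19) - 0 ≡ 2. → (19, 2)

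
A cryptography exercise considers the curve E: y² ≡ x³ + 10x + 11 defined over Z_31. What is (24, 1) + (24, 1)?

(15, 8)

tangent at (24, 1): λ = (3·24² + 10)/(2·1) ≡ 2/2. 2⁻¹ ≡ 16 (mod 31) since 2·16 = 32 ≡ 1, so λ ≡ 2·16 ≡ 1.
  x = λ² - 24 - 24 = 1 - 48 ≡ 15; y = λ·(24 - 15) - 1 ≡ 8. → (15, 8)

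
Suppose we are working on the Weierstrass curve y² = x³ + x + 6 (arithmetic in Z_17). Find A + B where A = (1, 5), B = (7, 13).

(1, 5) + (7, 13). λ = (13 - 5)/(7 - 1) ≡ 8/6 mod 17. 6⁻¹ ≡ 3 (mod 17) since 6·3 = 18 ≡ 1, so λ ≡ 7.
  x = λ² - 1 - 7 = 49 - 8 ≡ 7; y = λ·(1 - 7) - 5 ≡ 4. → (7, 4)

(7, 4)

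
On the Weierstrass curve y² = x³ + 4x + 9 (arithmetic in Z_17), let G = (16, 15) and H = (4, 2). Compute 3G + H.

(16, 15)

First 3G:
Repeated addition: build up to 3G.
2G: tangent at (16, 15): λ = (3·16² + 4)/(2·15) ≡ 7/13. 13⁻¹ ≡ 4 (mod 17), so λ ≡ 7·4 ≡ 11.
  x = λ² - 16 - 16 = 121 - 32 ≡ 4; y = λ·(16 - 4) - 15 ≡ 15. → (4, 15)
3G: (4, 15) + (16, 15). λ = (15 - 15)/(16 - 4) ≡ 0/12 mod 17. 12⁻¹ ≡ 10 (mod 17), so λ ≡ 0.
  x = λ² - 4 - 16 = 0 - 20 ≡ 14; y = λ·(4 - 14) - 15 ≡ 2. → (14, 2)
3G = (14, 2).
Finally 3G + H:
(14, 2) + (4, 2). λ = (2 - 2)/(4 - 14) ≡ 0/7 mod 17. 7⁻¹ ≡ 5 (mod 17) since 7·5 = 35 ≡ 1, so λ ≡ 0.
  x = λ² - 14 - 4 = 0 - 18 ≡ 16; y = λ·(14 - 16) - 2 ≡ 15. → (16, 15)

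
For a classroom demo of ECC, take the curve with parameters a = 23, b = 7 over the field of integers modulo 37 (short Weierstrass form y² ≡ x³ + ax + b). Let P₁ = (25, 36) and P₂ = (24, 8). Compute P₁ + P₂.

(25, 36) + (24, 8). λ = (8 - 36)/(24 - 25) ≡ 9/36 mod 37. 36⁻¹ ≡ 36 (mod 37), so λ ≡ 28.
  x = λ² - 25 - 24 = 784 - 49 ≡ 32; y = λ·(25 - 32) - 36 ≡ 27. → (32, 27)

(32, 27)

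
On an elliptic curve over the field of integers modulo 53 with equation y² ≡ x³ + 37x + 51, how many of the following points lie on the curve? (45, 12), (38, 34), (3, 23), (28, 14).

(45, 12): 12² ≡ 38, rhs ≡ 38 → on.
(38, 34): 34² ≡ 43, rhs ≡ 43 → on.
(3, 23): 23² ≡ 52, rhs ≡ 30 → off.
(28, 14): 14² ≡ 37, rhs ≡ 37 → on.

3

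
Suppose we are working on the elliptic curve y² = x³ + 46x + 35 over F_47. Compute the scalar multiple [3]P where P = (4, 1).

(21, 4)

Repeated addition: build up to 3P.
2P: tangent at (4, 1): λ = (3·4² + 46)/(2·1) ≡ 0/2. 2⁻¹ ≡ 24 (mod 47), so λ ≡ 0·24 ≡ 0.
  x = λ² - 4 - 4 = 0 - 8 ≡ 39; y = λ·(4 - 39) - 1 ≡ 46. → (39, 46)
3P: (39, 46) + (4, 1). λ = (1 - 46)/(4 - 39) ≡ 2/12 mod 47. 12⁻¹ ≡ 4 (mod 47) since 12·4 = 48 ≡ 1, so λ ≡ 8.
  x = λ² - 39 - 4 = 64 - 43 ≡ 21; y = λ·(39 - 21) - 46 ≡ 4. → (21, 4)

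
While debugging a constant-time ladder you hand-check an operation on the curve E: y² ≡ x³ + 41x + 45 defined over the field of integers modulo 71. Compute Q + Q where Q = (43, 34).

tangent at (43, 34): λ = (3·43² + 41)/(2·34) ≡ 50/68. 68⁻¹ ≡ 47 (mod 71) since 68·47 = 3196 ≡ 1, so λ ≡ 50·47 ≡ 7.
  x = λ² - 43 - 43 = 49 - 86 ≡ 34; y = λ·(43 - 34) - 34 ≡ 29. → (34, 29)

(34, 29)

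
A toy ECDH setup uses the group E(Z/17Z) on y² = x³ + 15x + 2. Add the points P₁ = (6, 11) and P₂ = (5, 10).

(6, 11) + (5, 10). λ = (10 - 11)/(5 - 6) ≡ 16/16 mod 17. 16⁻¹ ≡ 16 (mod 17) since 16·16 = 256 ≡ 1, so λ ≡ 1.
  x = λ² - 6 - 5 = 1 - 11 ≡ 7; y = λ·(6 - 7) - 11 ≡ 5. → (7, 5)

(7, 5)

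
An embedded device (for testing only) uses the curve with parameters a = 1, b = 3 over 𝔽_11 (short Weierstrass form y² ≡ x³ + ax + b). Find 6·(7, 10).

(1, 7)

Write P = (7, 10).
Repeated addition: build up to 6P.
2P: tangent at (7, 10): λ = (3·7² + 1)/(2·10) ≡ 5/9. 9⁻¹ ≡ 5 (mod 11), so λ ≡ 5·5 ≡ 3.
  x = λ² - 7 - 7 = 9 - 14 ≡ 6; y = λ·(7 - 6) - 10 ≡ 4. → (6, 4)
3P: (6, 4) + (7, 10). λ = (10 - 4)/(7 - 6) ≡ 6/1 mod 11. 1⁻¹ ≡ 1 (mod 11), so λ ≡ 6.
  x = λ² - 6 - 7 = 36 - 13 ≡ 1; y = λ·(6 - 1) - 4 ≡ 4. → (1, 4)
4P: (1, 4) + (7, 10). λ = (10 - 4)/(7 - 1) ≡ 6/6 mod 11. 6⁻¹ ≡ 2 (mod 11) since 6·2 = 12 ≡ 1, so λ ≡ 1.
  x = λ² - 1 - 7 = 1 - 8 ≡ 4; y = λ·(1 - 4) - 4 ≡ 4. → (4, 4)
5P: (4, 4) + (7, 10). λ = (10 - 4)/(7 - 4) ≡ 6/3 mod 11. 3⁻¹ ≡ 4 (mod 11), so λ ≡ 2.
  x = λ² - 4 - 7 = 4 - 11 ≡ 4; y = λ·(4 - 4) - 4 ≡ 7. → (4, 7)
6P: (4, 7) + (7, 10). λ = (10 - 7)/(7 - 4) ≡ 3/3 mod 11. 3⁻¹ ≡ 4 (mod 11) since 3·4 = 12 ≡ 1, so λ ≡ 1.
  x = λ² - 4 - 7 = 1 - 11 ≡ 1; y = λ·(4 - 1) - 7 ≡ 7. → (1, 7)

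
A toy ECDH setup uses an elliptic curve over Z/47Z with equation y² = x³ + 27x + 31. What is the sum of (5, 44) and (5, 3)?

O

The two points share x = 5 and their y-coordinates satisfy 44 + 3 ≡ 0 (mod 47), so they are inverses. Their sum is the point at infinity.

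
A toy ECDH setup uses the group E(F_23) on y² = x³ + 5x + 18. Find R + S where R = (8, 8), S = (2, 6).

(8, 8) + (2, 6). λ = (6 - 8)/(2 - 8) ≡ 21/17 mod 23. 17⁻¹ ≡ 19 (mod 23), so λ ≡ 8.
  x = λ² - 8 - 2 = 64 - 10 ≡ 8; y = λ·(8 - 8) - 8 ≡ 15. → (8, 15)

(8, 15)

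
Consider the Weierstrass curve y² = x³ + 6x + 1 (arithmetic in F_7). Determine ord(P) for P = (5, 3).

2P: tangent at (5, 3): λ = (3·5² + 6)/(2·3) ≡ 4/6. 6⁻¹ ≡ 6 (mod 7) since 6·6 = 36 ≡ 1, so λ ≡ 4·6 ≡ 3.
  x = λ² - 5 - 5 = 9 - 10 ≡ 6; y = λ·(5 - 6) - 3 ≡ 1. → (6, 1)
3P: (6, 1) + (5, 3). λ = (3 - 1)/(5 - 6) ≡ 2/6 mod 7. 6⁻¹ ≡ 6 (mod 7), so λ ≡ 5.
  x = λ² - 6 - 5 = 25 - 11 ≡ 0; y = λ·(6 - 0) - 1 ≡ 1. → (0, 1)
4P: (0, 1) + (5, 3). λ = (3 - 1)/(5 - 0) ≡ 2/5 mod 7. 5⁻¹ ≡ 3 (mod 7), so λ ≡ 6.
  x = λ² - 0 - 5 = 36 - 5 ≡ 3; y = λ·(0 - 3) - 1 ≡ 2. → (3, 2)
5P: (3, 2) + (5, 3). λ = (3 - 2)/(5 - 3) ≡ 1/2 mod 7. 2⁻¹ ≡ 4 (mod 7), so λ ≡ 4.
  x = λ² - 3 - 5 = 16 - 8 ≡ 1; y = λ·(3 - 1) - 2 ≡ 6. → (1, 6)
6P: (1, 6) + (5, 3). λ = (3 - 6)/(5 - 1) ≡ 4/4 mod 7. 4⁻¹ ≡ 2 (mod 7), so λ ≡ 1.
  x = λ² - 1 - 5 = 1 - 6 ≡ 2; y = λ·(1 - 2) - 6 ≡ 0. → (2, 0)
7P: (2, 0) + (5, 3). λ = (3 - 0)/(5 - 2) ≡ 3/3 mod 7. 3⁻¹ ≡ 5 (mod 7), so λ ≡ 1.
  x = λ² - 2 - 5 = 1 - 7 ≡ 1; y = λ·(2 - 1) - 0 ≡ 1. → (1, 1)
8P: (1, 1) + (5, 3). λ = (3 - 1)/(5 - 1) ≡ 2/4 mod 7. 4⁻¹ ≡ 2 (mod 7), so λ ≡ 4.
  x = λ² - 1 - 5 = 16 - 6 ≡ 3; y = λ·(1 - 3) - 1 ≡ 5. → (3, 5)
9P: (3, 5) + (5, 3). λ = (3 - 5)/(5 - 3) ≡ 5/2 mod 7. 2⁻¹ ≡ 4 (mod 7) since 2·4 = 8 ≡ 1, so λ ≡ 6.
  x = λ² - 3 - 5 = 36 - 8 ≡ 0; y = λ·(3 - 0) - 5 ≡ 6. → (0, 6)
10P: (0, 6) + (5, 3). λ = (3 - 6)/(5 - 0) ≡ 4/5 mod 7. 5⁻¹ ≡ 3 (mod 7) since 5·3 = 15 ≡ 1, so λ ≡ 5.
  x = λ² - 0 - 5 = 25 - 5 ≡ 6; y = λ·(0 - 6) - 6 ≡ 6. → (6, 6)
11P: (6, 6) + (5, 3). λ = (3 - 6)/(5 - 6) ≡ 4/6 mod 7. 6⁻¹ ≡ 6 (mod 7), so λ ≡ 3.
  x = λ² - 6 - 5 = 9 - 11 ≡ 5; y = λ·(6 - 5) - 6 ≡ 4. → (5, 4)
12P: (5, 4) + (5, 3): same x and y₁ ≡ -y₂, so the sum is ∞.
12P = ∞, so the order is 12.

12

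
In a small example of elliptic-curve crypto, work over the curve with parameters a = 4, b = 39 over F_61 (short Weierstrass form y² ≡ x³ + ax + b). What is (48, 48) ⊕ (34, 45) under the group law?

(36, 33)

(48, 48) + (34, 45). λ = (45 - 48)/(34 - 48) ≡ 58/47 mod 61. 47⁻¹ ≡ 13 (mod 61), so λ ≡ 22.
  x = λ² - 48 - 34 = 484 - 82 ≡ 36; y = λ·(48 - 36) - 48 ≡ 33. → (36, 33)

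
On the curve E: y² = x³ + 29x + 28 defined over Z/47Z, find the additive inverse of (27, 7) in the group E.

(27, 40)

-(27, 7) = (27, -7 mod 47) = (27, 40).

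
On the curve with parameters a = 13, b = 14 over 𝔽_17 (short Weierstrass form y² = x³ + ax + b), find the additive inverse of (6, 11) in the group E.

(6, 6)

-(6, 11) = (6, -11 mod 17) = (6, 6).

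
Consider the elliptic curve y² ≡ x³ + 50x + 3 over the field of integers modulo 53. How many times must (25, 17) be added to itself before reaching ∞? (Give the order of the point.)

7

2P: tangent at (25, 17): λ = (3·25² + 50)/(2·17) ≡ 17/34. 34⁻¹ ≡ 39 (mod 53), so λ ≡ 17·39 ≡ 27.
  x = λ² - 25 - 25 = 729 - 50 ≡ 43; y = λ·(25 - 43) - 17 ≡ 27. → (43, 27)
3P: (43, 27) + (25, 17). λ = (17 - 27)/(25 - 43) ≡ 43/35 mod 53. 35⁻¹ ≡ 50 (mod 53), so λ ≡ 30.
  x = λ² - 43 - 25 = 900 - 68 ≡ 37; y = λ·(43 - 37) - 27 ≡ 47. → (37, 47)
4P: (37, 47) + (25, 17). λ = (17 - 47)/(25 - 37) ≡ 23/41 mod 53. 41⁻¹ ≡ 22 (mod 53), so λ ≡ 29.
  x = λ² - 37 - 25 = 841 - 62 ≡ 37; y = λ·(37 - 37) - 47 ≡ 6. → (37, 6)
5P: (37, 6) + (25, 17). λ = (17 - 6)/(25 - 37) ≡ 11/41 mod 53. 41⁻¹ ≡ 22 (mod 53), so λ ≡ 30.
  x = λ² - 37 - 25 = 900 - 62 ≡ 43; y = λ·(37 - 43) - 6 ≡ 26. → (43, 26)
6P: (43, 26) + (25, 17). λ = (17 - 26)/(25 - 43) ≡ 44/35 mod 53. 35⁻¹ ≡ 50 (mod 53) since 35·50 = 1750 ≡ 1, so λ ≡ 27.
  x = λ² - 43 - 25 = 729 - 68 ≡ 25; y = λ·(43 - 25) - 26 ≡ 36. → (25, 36)
7P: (25, 36) + (25, 17): same x and y₁ ≡ -y₂, so the sum is ∞.
7P = ∞, so the order is 7.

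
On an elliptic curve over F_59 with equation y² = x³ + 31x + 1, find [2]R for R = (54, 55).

(27, 15)

tangent at (54, 55): λ = (3·54² + 31)/(2·55) ≡ 47/51. 51⁻¹ ≡ 22 (mod 59), so λ ≡ 47·22 ≡ 31.
  x = λ² - 54 - 54 = 961 - 108 ≡ 27; y = λ·(54 - 27) - 55 ≡ 15. → (27, 15)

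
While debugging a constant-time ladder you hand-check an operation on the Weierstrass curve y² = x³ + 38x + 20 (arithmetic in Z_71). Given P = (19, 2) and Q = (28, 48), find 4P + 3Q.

(34, 2)

First 4P:
Double-and-add on 4 = (100)₂. Start with P = (19, 2) for the leading 1-bit.
double: tangent at (19, 2): λ = (3·19² + 38)/(2·2) ≡ 56/4. 4⁻¹ ≡ 18 (mod 71), so λ ≡ 56·18 ≡ 14.
  x = λ² - 19 - 19 = 196 - 38 ≡ 16; y = λ·(19 - 16) - 2 ≡ 40. → (16, 40)
double: tangent at (16, 40): λ = (3·16² + 38)/(2·40) ≡ 25/9. 9⁻¹ ≡ 8 (mod 71), so λ ≡ 25·8 ≡ 58.
  x = λ² - 16 - 16 = 3364 - 32 ≡ 66; y = λ·(16 - 66) - 40 ≡ 42. → (66, 42)
4P = (66, 42).
Next 3Q:
Repeated addition: build up to 3Q.
2Q: tangent at (28, 48): λ = (3·28² + 38)/(2·48) ≡ 47/25. 25⁻¹ ≡ 54 (mod 71), so λ ≡ 47·54 ≡ 53.
  x = λ² - 28 - 28 = 2809 - 56 ≡ 55; y = λ·(28 - 55) - 48 ≡ 12. → (55, 12)
3Q: (55, 12) + (28, 48). λ = (48 - 12)/(28 - 55) ≡ 36/44 mod 71. 44⁻¹ ≡ 21 (mod 71), so λ ≡ 46.
  x = λ² - 55 - 28 = 2116 - 83 ≡ 45; y = λ·(55 - 45) - 12 ≡ 22. → (45, 22)
3Q = (45, 22).
Finally 4P + 3Q:
(66, 42) + (45, 22). λ = (22 - 42)/(45 - 66) ≡ 51/50 mod 71. 50⁻¹ ≡ 27 (mod 71), so λ ≡ 28.
  x = λ² - 66 - 45 = 784 - 111 ≡ 34; y = λ·(66 - 34) - 42 ≡ 2. → (34, 2)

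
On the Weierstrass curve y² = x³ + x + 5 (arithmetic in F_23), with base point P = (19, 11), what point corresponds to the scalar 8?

(22, 7)

Double-and-add on 8 = (1000)₂. Start with P = (19, 11) for the leading 1-bit.
double: tangent at (19, 11): λ = (3·19² + 1)/(2·11) ≡ 3/22. 22⁻¹ ≡ 22 (mod 23) since 22·22 = 484 ≡ 1, so λ ≡ 3·22 ≡ 20.
  x = λ² - 19 - 19 = 400 - 38 ≡ 17; y = λ·(19 - 17) - 11 ≡ 6. → (17, 6)
double: tangent at (17, 6): λ = (3·17² + 1)/(2·6) ≡ 17/12. 12⁻¹ ≡ 2 (mod 23) since 12·2 = 24 ≡ 1, so λ ≡ 17·2 ≡ 11.
  x = λ² - 17 - 17 = 121 - 34 ≡ 18; y = λ·(17 - 18) - 6 ≡ 6. → (18, 6)
double: tangent at (18, 6): λ = (3·18² + 1)/(2·6) ≡ 7/12. 12⁻¹ ≡ 2 (mod 23) since 12·2 = 24 ≡ 1, so λ ≡ 7·2 ≡ 14.
  x = λ² - 18 - 18 = 196 - 36 ≡ 22; y = λ·(18 - 22) - 6 ≡ 7. → (22, 7)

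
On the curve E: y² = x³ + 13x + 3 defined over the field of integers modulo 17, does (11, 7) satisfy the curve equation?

yes

y² = 7² ≡ 15; x³ + 13x + 3 = 1477 ≡ 15 (mod 17). 15 = 15.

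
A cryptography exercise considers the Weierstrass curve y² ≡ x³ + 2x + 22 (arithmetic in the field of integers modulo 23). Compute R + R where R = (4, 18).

tangent at (4, 18): λ = (3·4² + 2)/(2·18) ≡ 4/13. 13⁻¹ ≡ 16 (mod 23) since 13·16 = 208 ≡ 1, so λ ≡ 4·16 ≡ 18.
  x = λ² - 4 - 4 = 324 - 8 ≡ 17; y = λ·(4 - 17) - 18 ≡ 1. → (17, 1)

(17, 1)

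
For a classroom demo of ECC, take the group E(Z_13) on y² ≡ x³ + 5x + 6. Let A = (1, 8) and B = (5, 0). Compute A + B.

(11, 12)

(1, 8) + (5, 0). λ = (0 - 8)/(5 - 1) ≡ 5/4 mod 13. 4⁻¹ ≡ 10 (mod 13), so λ ≡ 11.
  x = λ² - 1 - 5 = 121 - 6 ≡ 11; y = λ·(1 - 11) - 8 ≡ 12. → (11, 12)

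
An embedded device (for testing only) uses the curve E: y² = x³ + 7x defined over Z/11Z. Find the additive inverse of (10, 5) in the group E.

(10, 6)

-(10, 5) = (10, -5 mod 11) = (10, 6).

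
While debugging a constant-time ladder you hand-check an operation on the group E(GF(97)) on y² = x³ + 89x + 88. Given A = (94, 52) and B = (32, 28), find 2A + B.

First 2A:
Repeated addition: build up to 2A.
2A: tangent at (94, 52): λ = (3·94² + 89)/(2·52) ≡ 19/7. 7⁻¹ ≡ 14 (mod 97) since 7·14 = 98 ≡ 1, so λ ≡ 19·14 ≡ 72.
  x = λ² - 94 - 94 = 5184 - 188 ≡ 49; y = λ·(94 - 49) - 52 ≡ 84. → (49, 84)
2A = (49, 84).
Finally 2A + B:
(49, 84) + (32, 28). λ = (28 - 84)/(32 - 49) ≡ 41/80 mod 97. 80⁻¹ ≡ 57 (mod 97), so λ ≡ 9.
  x = λ² - 49 - 32 = 81 - 81 ≡ 0; y = λ·(49 - 0) - 84 ≡ 66. → (0, 66)

(0, 66)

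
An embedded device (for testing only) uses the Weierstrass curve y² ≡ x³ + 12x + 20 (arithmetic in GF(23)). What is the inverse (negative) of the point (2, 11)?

(2, 12)

-(2, 11) = (2, -11 mod 23) = (2, 12).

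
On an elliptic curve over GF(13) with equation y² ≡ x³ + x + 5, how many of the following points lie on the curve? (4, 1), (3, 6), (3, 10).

1

(4, 1): 1² ≡ 1, rhs ≡ 8 → off.
(3, 6): 6² ≡ 10, rhs ≡ 9 → off.
(3, 10): 10² ≡ 9, rhs ≡ 9 → on.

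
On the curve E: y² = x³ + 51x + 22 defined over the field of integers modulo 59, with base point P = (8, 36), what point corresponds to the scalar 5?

(21, 18)

Repeated addition: build up to 5P.
2P: tangent at (8, 36): λ = (3·8² + 51)/(2·36) ≡ 7/13. 13⁻¹ ≡ 50 (mod 59), so λ ≡ 7·50 ≡ 55.
  x = λ² - 8 - 8 = 3025 - 16 ≡ 0; y = λ·(8 - 0) - 36 ≡ 50. → (0, 50)
3P: (0, 50) + (8, 36). λ = (36 - 50)/(8 - 0) ≡ 45/8 mod 59. 8⁻¹ ≡ 37 (mod 59) since 8·37 = 296 ≡ 1, so λ ≡ 13.
  x = λ² - 0 - 8 = 169 - 8 ≡ 43; y = λ·(0 - 43) - 50 ≡ 40. → (43, 40)
4P: (43, 40) + (8, 36). λ = (36 - 40)/(8 - 43) ≡ 55/24 mod 59. 24⁻¹ ≡ 32 (mod 59), so λ ≡ 49.
  x = λ² - 43 - 8 = 2401 - 51 ≡ 49; y = λ·(43 - 49) - 40 ≡ 20. → (49, 20)
5P: (49, 20) + (8, 36). λ = (36 - 20)/(8 - 49) ≡ 16/18 mod 59. 18⁻¹ ≡ 23 (mod 59) since 18·23 = 414 ≡ 1, so λ ≡ 14.
  x = λ² - 49 - 8 = 196 - 57 ≡ 21; y = λ·(49 - 21) - 20 ≡ 18. → (21, 18)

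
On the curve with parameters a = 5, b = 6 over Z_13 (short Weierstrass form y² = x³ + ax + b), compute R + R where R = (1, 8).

(8, 8)

tangent at (1, 8): λ = (3·1² + 5)/(2·8) ≡ 8/3. 3⁻¹ ≡ 9 (mod 13) since 3·9 = 27 ≡ 1, so λ ≡ 8·9 ≡ 7.
  x = λ² - 1 - 1 = 49 - 2 ≡ 8; y = λ·(1 - 8) - 8 ≡ 8. → (8, 8)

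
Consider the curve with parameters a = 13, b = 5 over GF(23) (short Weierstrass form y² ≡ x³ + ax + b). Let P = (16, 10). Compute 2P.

tangent at (16, 10): λ = (3·16² + 13)/(2·10) ≡ 22/20. 20⁻¹ ≡ 15 (mod 23), so λ ≡ 22·15 ≡ 8.
  x = λ² - 16 - 16 = 64 - 32 ≡ 9; y = λ·(16 - 9) - 10 ≡ 0. → (9, 0)

(9, 0)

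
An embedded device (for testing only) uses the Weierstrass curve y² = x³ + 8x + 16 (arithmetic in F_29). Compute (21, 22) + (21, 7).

The two points share x = 21 and their y-coordinates satisfy 22 + 7 ≡ 0 (mod 29), so they are inverses. Their sum is 𝒪.

O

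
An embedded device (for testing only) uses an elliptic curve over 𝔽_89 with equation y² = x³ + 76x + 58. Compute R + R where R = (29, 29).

(13, 22)

tangent at (29, 29): λ = (3·29² + 76)/(2·29) ≡ 18/58. 58⁻¹ ≡ 66 (mod 89) since 58·66 = 3828 ≡ 1, so λ ≡ 18·66 ≡ 31.
  x = λ² - 29 - 29 = 961 - 58 ≡ 13; y = λ·(29 - 13) - 29 ≡ 22. → (13, 22)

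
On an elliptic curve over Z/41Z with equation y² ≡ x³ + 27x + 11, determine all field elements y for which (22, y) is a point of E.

x³ + 27x + 11 = 11253 ≡ 19 (mod 41).
19 is a non-residue mod 41; no y exists.

none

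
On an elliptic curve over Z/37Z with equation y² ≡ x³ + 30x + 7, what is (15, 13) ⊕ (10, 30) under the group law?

(28, 9)

(15, 13) + (10, 30). λ = (30 - 13)/(10 - 15) ≡ 17/32 mod 37. 32⁻¹ ≡ 22 (mod 37) since 32·22 = 704 ≡ 1, so λ ≡ 4.
  x = λ² - 15 - 10 = 16 - 25 ≡ 28; y = λ·(15 - 28) - 13 ≡ 9. → (28, 9)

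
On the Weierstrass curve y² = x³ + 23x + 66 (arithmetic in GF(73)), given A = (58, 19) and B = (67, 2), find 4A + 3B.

First 4A:
Double-and-add on 4 = (100)₂. Start with A = (58, 19) for the leading 1-bit.
double: tangent at (58, 19): λ = (3·58² + 23)/(2·19) ≡ 41/38. 38⁻¹ ≡ 25 (mod 73), so λ ≡ 41·25 ≡ 3.
  x = λ² - 58 - 58 = 9 - 116 ≡ 39; y = λ·(58 - 39) - 19 ≡ 38. → (39, 38)
double: tangent at (39, 38): λ = (3·39² + 23)/(2·38) ≡ 60/3. 3⁻¹ ≡ 49 (mod 73), so λ ≡ 60·49 ≡ 20.
  x = λ² - 39 - 39 = 400 - 78 ≡ 30; y = λ·(39 - 30) - 38 ≡ 69. → (30, 69)
4A = (30, 69).
Next 3B:
Repeated addition: build up to 3B.
2B: tangent at (67, 2): λ = (3·67² + 23)/(2·2) ≡ 58/4. 4⁻¹ ≡ 55 (mod 73) since 4·55 = 220 ≡ 1, so λ ≡ 58·55 ≡ 51.
  x = λ² - 67 - 67 = 2601 - 134 ≡ 58; y = λ·(67 - 58) - 2 ≡ 19. → (58, 19)
3B: (58, 19) + (67, 2). λ = (2 - 19)/(67 - 58) ≡ 56/9 mod 73. 9⁻¹ ≡ 65 (mod 73) since 9·65 = 585 ≡ 1, so λ ≡ 63.
  x = λ² - 58 - 67 = 3969 - 125 ≡ 48; y = λ·(58 - 48) - 19 ≡ 27. → (48, 27)
3B = (48, 27).
Finally 4A + 3B:
(30, 69) + (48, 27). λ = (27 - 69)/(48 - 30) ≡ 31/18 mod 73. 18⁻¹ ≡ 69 (mod 73), so λ ≡ 22.
  x = λ² - 30 - 48 = 484 - 78 ≡ 41; y = λ·(30 - 41) - 69 ≡ 54. → (41, 54)

(41, 54)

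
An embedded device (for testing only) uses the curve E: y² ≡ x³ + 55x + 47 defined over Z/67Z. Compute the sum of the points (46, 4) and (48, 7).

(59, 10)

(46, 4) + (48, 7). λ = (7 - 4)/(48 - 46) ≡ 3/2 mod 67. 2⁻¹ ≡ 34 (mod 67), so λ ≡ 35.
  x = λ² - 46 - 48 = 1225 - 94 ≡ 59; y = λ·(46 - 59) - 4 ≡ 10. → (59, 10)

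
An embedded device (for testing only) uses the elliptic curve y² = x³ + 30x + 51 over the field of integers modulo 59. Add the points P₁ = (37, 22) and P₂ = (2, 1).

(37, 22) + (2, 1). λ = (1 - 22)/(2 - 37) ≡ 38/24 mod 59. 24⁻¹ ≡ 32 (mod 59), so λ ≡ 36.
  x = λ² - 37 - 2 = 1296 - 39 ≡ 18; y = λ·(37 - 18) - 22 ≡ 13. → (18, 13)

(18, 13)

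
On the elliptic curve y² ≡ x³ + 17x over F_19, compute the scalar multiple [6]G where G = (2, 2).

Double-and-add on 6 = (110)₂. Start with G = (2, 2) for the leading 1-bit.
double: tangent at (2, 2): λ = (3·2² + 17)/(2·2) ≡ 10/4. 4⁻¹ ≡ 5 (mod 19) since 4·5 = 20 ≡ 1, so λ ≡ 10·5 ≡ 12.
  x = λ² - 2 - 2 = 144 - 4 ≡ 7; y = λ·(2 - 7) - 2 ≡ 14. → (7, 14)
add G: (7, 14) + (2, 2). λ = (2 - 14)/(2 - 7) ≡ 7/14 mod 19. 14⁻¹ ≡ 15 (mod 19), so λ ≡ 10.
  x = λ² - 7 - 2 = 100 - 9 ≡ 15; y = λ·(7 - 15) - 14 ≡ 1. → (15, 1)
double: tangent at (15, 1): λ = (3·15² + 17)/(2·1) ≡ 8/2. 2⁻¹ ≡ 10 (mod 19), so λ ≡ 8·10 ≡ 4.
  x = λ² - 15 - 15 = 16 - 30 ≡ 5; y = λ·(15 - 5) - 1 ≡ 1. → (5, 1)

(5, 1)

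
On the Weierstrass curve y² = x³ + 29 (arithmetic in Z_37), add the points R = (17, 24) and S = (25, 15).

(17, 24) + (25, 15). λ = (15 - 24)/(25 - 17) ≡ 28/8 mod 37. 8⁻¹ ≡ 14 (mod 37) since 8·14 = 112 ≡ 1, so λ ≡ 22.
  x = λ² - 17 - 25 = 484 - 42 ≡ 35; y = λ·(17 - 35) - 24 ≡ 24. → (35, 24)

(35, 24)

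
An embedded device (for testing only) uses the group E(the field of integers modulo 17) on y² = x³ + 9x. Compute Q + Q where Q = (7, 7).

tangent at (7, 7): λ = (3·7² + 9)/(2·7) ≡ 3/14. 14⁻¹ ≡ 11 (mod 17), so λ ≡ 3·11 ≡ 16.
  x = λ² - 7 - 7 = 256 - 14 ≡ 4; y = λ·(7 - 4) - 7 ≡ 7. → (4, 7)

(4, 7)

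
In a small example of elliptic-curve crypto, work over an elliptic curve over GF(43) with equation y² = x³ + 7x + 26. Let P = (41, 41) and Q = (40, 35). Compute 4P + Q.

(40, 8)

First 4P:
Repeated addition: build up to 4P.
2P: tangent at (41, 41): λ = (3·41² + 7)/(2·41) ≡ 19/39. 39⁻¹ ≡ 32 (mod 43) since 39·32 = 1248 ≡ 1, so λ ≡ 19·32 ≡ 6.
  x = λ² - 41 - 41 = 36 - 82 ≡ 40; y = λ·(41 - 40) - 41 ≡ 8. → (40, 8)
3P: (40, 8) + (41, 41). λ = (41 - 8)/(41 - 40) ≡ 33/1 mod 43. 1⁻¹ ≡ 1 (mod 43) since 1·1 = 1 ≡ 1, so λ ≡ 33.
  x = λ² - 40 - 41 = 1089 - 81 ≡ 19; y = λ·(40 - 19) - 8 ≡ 40. → (19, 40)
4P: (19, 40) + (41, 41). λ = (41 - 40)/(41 - 19) ≡ 1/22 mod 43. 22⁻¹ ≡ 2 (mod 43), so λ ≡ 2.
  x = λ² - 19 - 41 = 4 - 60 ≡ 30; y = λ·(19 - 30) - 40 ≡ 24. → (30, 24)
4P = (30, 24).
Finally 4P + Q:
(30, 24) + (40, 35). λ = (35 - 24)/(40 - 30) ≡ 11/10 mod 43. 10⁻¹ ≡ 13 (mod 43), so λ ≡ 14.
  x = λ² - 30 - 40 = 196 - 70 ≡ 40; y = λ·(30 - 40) - 24 ≡ 8. → (40, 8)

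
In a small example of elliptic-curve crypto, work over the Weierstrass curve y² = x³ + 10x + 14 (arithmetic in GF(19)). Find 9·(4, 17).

(2, 2)

Write Q = (4, 17).
Repeated addition: build up to 9Q.
2Q: tangent at (4, 17): λ = (3·4² + 10)/(2·17) ≡ 1/15. 15⁻¹ ≡ 14 (mod 19), so λ ≡ 1·14 ≡ 14.
  x = λ² - 4 - 4 = 196 - 8 ≡ 17; y = λ·(4 - 17) - 17 ≡ 10. → (17, 10)
3Q: (17, 10) + (4, 17). λ = (17 - 10)/(4 - 17) ≡ 7/6 mod 19. 6⁻¹ ≡ 16 (mod 19), so λ ≡ 17.
  x = λ² - 17 - 4 = 289 - 21 ≡ 2; y = λ·(17 - 2) - 10 ≡ 17. → (2, 17)
4Q: (2, 17) + (4, 17). λ = (17 - 17)/(4 - 2) ≡ 0/2 mod 19. 2⁻¹ ≡ 10 (mod 19), so λ ≡ 0.
  x = λ² - 2 - 4 = 0 - 6 ≡ 13; y = λ·(2 - 13) - 17 ≡ 2. → (13, 2)
5Q: (13, 2) + (4, 17). λ = (17 - 2)/(4 - 13) ≡ 15/10 mod 19. 10⁻¹ ≡ 2 (mod 19), so λ ≡ 11.
  x = λ² - 13 - 4 = 121 - 17 ≡ 9; y = λ·(13 - 9) - 2 ≡ 4. → (9, 4)
6Q: (9, 4) + (4, 17). λ = (17 - 4)/(4 - 9) ≡ 13/14 mod 19. 14⁻¹ ≡ 15 (mod 19), so λ ≡ 5.
  x = λ² - 9 - 4 = 25 - 13 ≡ 12; y = λ·(9 - 12) - 4 ≡ 0. → (12, 0)
7Q: (12, 0) + (4, 17). λ = (17 - 0)/(4 - 12) ≡ 17/11 mod 19. 11⁻¹ ≡ 7 (mod 19) since 11·7 = 77 ≡ 1, so λ ≡ 5.
  x = λ² - 12 - 4 = 25 - 16 ≡ 9; y = λ·(12 - 9) - 0 ≡ 15. → (9, 15)
8Q: (9, 15) + (4, 17). λ = (17 - 15)/(4 - 9) ≡ 2/14 mod 19. 14⁻¹ ≡ 15 (mod 19), so λ ≡ 11.
  x = λ² - 9 - 4 = 121 - 13 ≡ 13; y = λ·(9 - 13) - 15 ≡ 17. → (13, 17)
9Q: (13, 17) + (4, 17). λ = (17 - 17)/(4 - 13) ≡ 0/10 mod 19. 10⁻¹ ≡ 2 (mod 19), so λ ≡ 0.
  x = λ² - 13 - 4 = 0 - 17 ≡ 2; y = λ·(13 - 2) - 17 ≡ 2. → (2, 2)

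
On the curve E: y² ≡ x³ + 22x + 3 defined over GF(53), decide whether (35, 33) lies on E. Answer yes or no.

yes

y² = 33² ≡ 29; x³ + 22x + 3 = 43648 ≡ 29 (mod 53). 29 = 29.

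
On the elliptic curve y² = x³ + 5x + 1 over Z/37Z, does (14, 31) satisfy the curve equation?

y² = 31² ≡ 36; x³ + 5x + 1 = 2815 ≡ 3 (mod 37). 36 ≠ 3.

no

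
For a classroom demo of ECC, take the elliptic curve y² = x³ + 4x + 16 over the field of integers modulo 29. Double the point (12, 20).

(11, 17)

tangent at (12, 20): λ = (3·12² + 4)/(2·20) ≡ 1/11. 11⁻¹ ≡ 8 (mod 29) since 11·8 = 88 ≡ 1, so λ ≡ 1·8 ≡ 8.
  x = λ² - 12 - 12 = 64 - 24 ≡ 11; y = λ·(12 - 11) - 20 ≡ 17. → (11, 17)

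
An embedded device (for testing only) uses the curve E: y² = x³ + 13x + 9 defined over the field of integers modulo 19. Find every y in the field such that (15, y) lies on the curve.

x³ + 13x + 9 = 3579 ≡ 7 (mod 19).
Square roots of 7 mod 19: 8 and 11 (since 8² = 64 ≡ 7).

8, 11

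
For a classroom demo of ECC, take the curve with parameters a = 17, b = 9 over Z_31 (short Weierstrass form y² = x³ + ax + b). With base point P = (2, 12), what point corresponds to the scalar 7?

(10, 1)

Double-and-add on 7 = (111)₂. Start with P = (2, 12) for the leading 1-bit.
double: tangent at (2, 12): λ = (3·2² + 17)/(2·12) ≡ 29/24. 24⁻¹ ≡ 22 (mod 31), so λ ≡ 29·22 ≡ 18.
  x = λ² - 2 - 2 = 324 - 4 ≡ 10; y = λ·(2 - 10) - 12 ≡ 30. → (10, 30)
add P: (10, 30) + (2, 12). λ = (12 - 30)/(2 - 10) ≡ 13/23 mod 31. 23⁻¹ ≡ 27 (mod 31) since 23·27 = 621 ≡ 1, so λ ≡ 10.
  x = λ² - 10 - 2 = 100 - 12 ≡ 26; y = λ·(10 - 26) - 30 ≡ 27. → (26, 27)
double: tangent at (26, 27): λ = (3·26² + 17)/(2·27) ≡ 30/23. 23⁻¹ ≡ 27 (mod 31), so λ ≡ 30·27 ≡ 4.
  x = λ² - 26 - 26 = 16 - 52 ≡ 26; y = λ·(26 - 26) - 27 ≡ 4. → (26, 4)
add P: (26, 4) + (2, 12). λ = (12 - 4)/(2 - 26) ≡ 8/7 mod 31. 7⁻¹ ≡ 9 (mod 31), so λ ≡ 10.
  x = λ² - 26 - 2 = 100 - 28 ≡ 10; y = λ·(26 - 10) - 4 ≡ 1. → (10, 1)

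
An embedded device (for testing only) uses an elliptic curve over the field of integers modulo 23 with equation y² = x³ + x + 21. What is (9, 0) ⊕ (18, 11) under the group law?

(9, 0) + (18, 11). λ = (11 - 0)/(18 - 9) ≡ 11/9 mod 23. 9⁻¹ ≡ 18 (mod 23) since 9·18 = 162 ≡ 1, so λ ≡ 14.
  x = λ² - 9 - 18 = 196 - 27 ≡ 8; y = λ·(9 - 8) - 0 ≡ 14. → (8, 14)

(8, 14)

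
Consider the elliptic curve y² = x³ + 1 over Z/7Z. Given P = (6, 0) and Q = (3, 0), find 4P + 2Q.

O

First 4P:
Double-and-add on 4 = (100)₂. Start with P = (6, 0) for the leading 1-bit.
double: (6, 0) + (6, 0): same x and y₁ ≡ -y₂, so the sum is the point at infinity.
double: the point at infinity + the point at infinity = the point at infinity (identity).
4P = the point at infinity.
Next 2Q:
Repeated addition: build up to 2Q.
2Q: (3, 0) + (3, 0): same x and y₁ ≡ -y₂, so the sum is the point at infinity.
2Q = the point at infinity.
Finally 4P + 2Q:
the point at infinity + the point at infinity = the point at infinity (identity).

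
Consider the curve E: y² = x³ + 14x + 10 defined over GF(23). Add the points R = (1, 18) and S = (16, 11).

(1, 18) + (16, 11). λ = (11 - 18)/(16 - 1) ≡ 16/15 mod 23. 15⁻¹ ≡ 20 (mod 23) since 15·20 = 300 ≡ 1, so λ ≡ 21.
  x = λ² - 1 - 16 = 441 - 17 ≡ 10; y = λ·(1 - 10) - 18 ≡ 0. → (10, 0)

(10, 0)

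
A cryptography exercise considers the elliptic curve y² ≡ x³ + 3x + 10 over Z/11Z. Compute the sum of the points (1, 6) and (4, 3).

(1, 6) + (4, 3). λ = (3 - 6)/(4 - 1) ≡ 8/3 mod 11. 3⁻¹ ≡ 4 (mod 11) since 3·4 = 12 ≡ 1, so λ ≡ 10.
  x = λ² - 1 - 4 = 100 - 5 ≡ 7; y = λ·(1 - 7) - 6 ≡ 0. → (7, 0)

(7, 0)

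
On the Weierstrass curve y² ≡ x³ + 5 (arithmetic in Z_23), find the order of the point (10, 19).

2P: tangent at (10, 19): λ = (3·10² + 0)/(2·19) ≡ 1/15. 15⁻¹ ≡ 20 (mod 23), so λ ≡ 1·20 ≡ 20.
  x = λ² - 10 - 10 = 400 - 20 ≡ 12; y = λ·(10 - 12) - 19 ≡ 10. → (12, 10)
3P: (12, 10) + (10, 19). λ = (19 - 10)/(10 - 12) ≡ 9/21 mod 23. 21⁻¹ ≡ 11 (mod 23), so λ ≡ 7.
  x = λ² - 12 - 10 = 49 - 22 ≡ 4; y = λ·(12 - 4) - 10 ≡ 0. → (4, 0)
4P: (4, 0) + (10, 19). λ = (19 - 0)/(10 - 4) ≡ 19/6 mod 23. 6⁻¹ ≡ 4 (mod 23) since 6·4 = 24 ≡ 1, so λ ≡ 7.
  x = λ² - 4 - 10 = 49 - 14 ≡ 12; y = λ·(4 - 12) - 0 ≡ 13. → (12, 13)
5P: (12, 13) + (10, 19). λ = (19 - 13)/(10 - 12) ≡ 6/21 mod 23. 21⁻¹ ≡ 11 (mod 23), so λ ≡ 20.
  x = λ² - 12 - 10 = 400 - 22 ≡ 10; y = λ·(12 - 10) - 13 ≡ 4. → (10, 4)
6P: (10, 4) + (10, 19): same x and y₁ ≡ -y₂, so the sum is the point at infinity.
6P = the point at infinity, so the order is 6.

6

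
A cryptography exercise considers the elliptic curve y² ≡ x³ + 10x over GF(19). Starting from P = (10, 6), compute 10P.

O

Repeated addition: build up to 10P.
2P: tangent at (10, 6): λ = (3·10² + 10)/(2·6) ≡ 6/12. 12⁻¹ ≡ 8 (mod 19) since 12·8 = 96 ≡ 1, so λ ≡ 6·8 ≡ 10.
  x = λ² - 10 - 10 = 100 - 20 ≡ 4; y = λ·(10 - 4) - 6 ≡ 16. → (4, 16)
3P: (4, 16) + (10, 6). λ = (6 - 16)/(10 - 4) ≡ 9/6 mod 19. 6⁻¹ ≡ 16 (mod 19) since 6·16 = 96 ≡ 1, so λ ≡ 11.
  x = λ² - 4 - 10 = 121 - 14 ≡ 12; y = λ·(4 - 12) - 16 ≡ 10. → (12, 10)
4P: (12, 10) + (10, 6). λ = (6 - 10)/(10 - 12) ≡ 15/17 mod 19. 17⁻¹ ≡ 9 (mod 19), so λ ≡ 2.
  x = λ² - 12 - 10 = 4 - 22 ≡ 1; y = λ·(12 - 1) - 10 ≡ 12. → (1, 12)
5P: (1, 12) + (10, 6). λ = (6 - 12)/(10 - 1) ≡ 13/9 mod 19. 9⁻¹ ≡ 17 (mod 19) since 9·17 = 153 ≡ 1, so λ ≡ 12.
  x = λ² - 1 - 10 = 144 - 11 ≡ 0; y = λ·(1 - 0) - 12 ≡ 0. → (0, 0)
6P: (0, 0) + (10, 6). λ = (6 - 0)/(10 - 0) ≡ 6/10 mod 19. 10⁻¹ ≡ 2 (mod 19), so λ ≡ 12.
  x = λ² - 0 - 10 = 144 - 10 ≡ 1; y = λ·(0 - 1) - 0 ≡ 7. → (1, 7)
7P: (1, 7) + (10, 6). λ = (6 - 7)/(10 - 1) ≡ 18/9 mod 19. 9⁻¹ ≡ 17 (mod 19), so λ ≡ 2.
  x = λ² - 1 - 10 = 4 - 11 ≡ 12; y = λ·(1 - 12) - 7 ≡ 9. → (12, 9)
8P: (12, 9) + (10, 6). λ = (6 - 9)/(10 - 12) ≡ 16/17 mod 19. 17⁻¹ ≡ 9 (mod 19), so λ ≡ 11.
  x = λ² - 12 - 10 = 121 - 22 ≡ 4; y = λ·(12 - 4) - 9 ≡ 3. → (4, 3)
9P: (4, 3) + (10, 6). λ = (6 - 3)/(10 - 4) ≡ 3/6 mod 19. 6⁻¹ ≡ 16 (mod 19) since 6·16 = 96 ≡ 1, so λ ≡ 10.
  x = λ² - 4 - 10 = 100 - 14 ≡ 10; y = λ·(4 - 10) - 3 ≡ 13. → (10, 13)
10P: (10, 13) + (10, 6): same x and y₁ ≡ -y₂, so the sum is O.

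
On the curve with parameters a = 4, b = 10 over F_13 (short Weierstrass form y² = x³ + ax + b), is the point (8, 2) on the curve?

no

y² = 2² ≡ 4; x³ + 4x + 10 = 554 ≡ 8 (mod 13). 4 ≠ 8.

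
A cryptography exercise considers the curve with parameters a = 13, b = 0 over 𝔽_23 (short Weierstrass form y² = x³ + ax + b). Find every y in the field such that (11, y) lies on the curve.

5, 18

x³ + 13x + 0 = 1474 ≡ 2 (mod 23).
Square roots of 2 mod 23: 5 and 18 (since 5² = 25 ≡ 2).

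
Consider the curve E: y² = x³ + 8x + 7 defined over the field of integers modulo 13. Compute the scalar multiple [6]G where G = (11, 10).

(7, 9)

Repeated addition: build up to 6G.
2G: tangent at (11, 10): λ = (3·11² + 8)/(2·10) ≡ 7/7. 7⁻¹ ≡ 2 (mod 13), so λ ≡ 7·2 ≡ 1.
  x = λ² - 11 - 11 = 1 - 22 ≡ 5; y = λ·(11 - 5) - 10 ≡ 9. → (5, 9)
3G: (5, 9) + (11, 10). λ = (10 - 9)/(11 - 5) ≡ 1/6 mod 13. 6⁻¹ ≡ 11 (mod 13) since 6·11 = 66 ≡ 1, so λ ≡ 11.
  x = λ² - 5 - 11 = 121 - 16 ≡ 1; y = λ·(5 - 1) - 9 ≡ 9. → (1, 9)
4G: (1, 9) + (11, 10). λ = (10 - 9)/(11 - 1) ≡ 1/10 mod 13. 10⁻¹ ≡ 4 (mod 13) since 10·4 = 40 ≡ 1, so λ ≡ 4.
  x = λ² - 1 - 11 = 16 - 12 ≡ 4; y = λ·(1 - 4) - 9 ≡ 5. → (4, 5)
5G: (4, 5) + (11, 10). λ = (10 - 5)/(11 - 4) ≡ 5/7 mod 13. 7⁻¹ ≡ 2 (mod 13) since 7·2 = 14 ≡ 1, so λ ≡ 10.
  x = λ² - 4 - 11 = 100 - 15 ≡ 7; y = λ·(4 - 7) - 5 ≡ 4. → (7, 4)
6G: (7, 4) + (11, 10). λ = (10 - 4)/(11 - 7) ≡ 6/4 mod 13. 4⁻¹ ≡ 10 (mod 13), so λ ≡ 8.
  x = λ² - 7 - 11 = 64 - 18 ≡ 7; y = λ·(7 - 7) - 4 ≡ 9. → (7, 9)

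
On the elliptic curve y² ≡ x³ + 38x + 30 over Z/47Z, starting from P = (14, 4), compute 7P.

(16, 9)

Double-and-add on 7 = (111)₂. Start with P = (14, 4) for the leading 1-bit.
double: tangent at (14, 4): λ = (3·14² + 38)/(2·4) ≡ 15/8. 8⁻¹ ≡ 6 (mod 47) since 8·6 = 48 ≡ 1, so λ ≡ 15·6 ≡ 43.
  x = λ² - 14 - 14 = 1849 - 28 ≡ 35; y = λ·(14 - 35) - 4 ≡ 33. → (35, 33)
add P: (35, 33) + (14, 4). λ = (4 - 33)/(14 - 35) ≡ 18/26 mod 47. 26⁻¹ ≡ 38 (mod 47), so λ ≡ 26.
  x = λ² - 35 - 14 = 676 - 49 ≡ 16; y = λ·(35 - 16) - 33 ≡ 38. → (16, 38)
double: tangent at (16, 38): λ = (3·16² + 38)/(2·38) ≡ 7/29. 29⁻¹ ≡ 13 (mod 47), so λ ≡ 7·13 ≡ 44.
  x = λ² - 16 - 16 = 1936 - 32 ≡ 24; y = λ·(16 - 24) - 38 ≡ 33. → (24, 33)
add P: (24, 33) + (14, 4). λ = (4 - 33)/(14 - 24) ≡ 18/37 mod 47. 37⁻¹ ≡ 14 (mod 47), so λ ≡ 17.
  x = λ² - 24 - 14 = 289 - 38 ≡ 16; y = λ·(24 - 16) - 33 ≡ 9. → (16, 9)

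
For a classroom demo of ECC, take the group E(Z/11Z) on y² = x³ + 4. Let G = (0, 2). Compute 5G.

Double-and-add on 5 = (101)₂. Start with G = (0, 2) for the leading 1-bit.
double: tangent at (0, 2): λ = (3·0² + 0)/(2·2) ≡ 0/4. 4⁻¹ ≡ 3 (mod 11) since 4·3 = 12 ≡ 1, so λ ≡ 0·3 ≡ 0.
  x = λ² - 0 - 0 = 0 - 0 ≡ 0; y = λ·(0 - 0) - 2 ≡ 9. → (0, 9)
double: tangent at (0, 9): λ = (3·0² + 0)/(2·9) ≡ 0/7. 7⁻¹ ≡ 8 (mod 11), so λ ≡ 0·8 ≡ 0.
  x = λ² - 0 - 0 = 0 - 0 ≡ 0; y = λ·(0 - 0) - 9 ≡ 2. → (0, 2)
add G: tangent at (0, 2): λ = (3·0² + 0)/(2·2) ≡ 0/4. 4⁻¹ ≡ 3 (mod 11), so λ ≡ 0·3 ≡ 0.
  x = λ² - 0 - 0 = 0 - 0 ≡ 0; y = λ·(0 - 0) - 2 ≡ 9. → (0, 9)

(0, 9)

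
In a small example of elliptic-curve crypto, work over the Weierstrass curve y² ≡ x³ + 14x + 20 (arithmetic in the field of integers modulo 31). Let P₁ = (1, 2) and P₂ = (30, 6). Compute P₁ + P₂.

(1, 2) + (30, 6). λ = (6 - 2)/(30 - 1) ≡ 4/29 mod 31. 29⁻¹ ≡ 15 (mod 31) since 29·15 = 435 ≡ 1, so λ ≡ 29.
  x = λ² - 1 - 30 = 841 - 31 ≡ 4; y = λ·(1 - 4) - 2 ≡ 4. → (4, 4)

(4, 4)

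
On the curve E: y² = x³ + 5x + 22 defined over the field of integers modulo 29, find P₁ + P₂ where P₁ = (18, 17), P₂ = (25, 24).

(16, 14)

(18, 17) + (25, 24). λ = (24 - 17)/(25 - 18) ≡ 7/7 mod 29. 7⁻¹ ≡ 25 (mod 29) since 7·25 = 175 ≡ 1, so λ ≡ 1.
  x = λ² - 18 - 25 = 1 - 43 ≡ 16; y = λ·(18 - 16) - 17 ≡ 14. → (16, 14)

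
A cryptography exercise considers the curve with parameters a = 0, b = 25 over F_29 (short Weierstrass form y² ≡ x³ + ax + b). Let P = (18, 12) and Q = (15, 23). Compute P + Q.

(3, 20)

(18, 12) + (15, 23). λ = (23 - 12)/(15 - 18) ≡ 11/26 mod 29. 26⁻¹ ≡ 19 (mod 29), so λ ≡ 6.
  x = λ² - 18 - 15 = 36 - 33 ≡ 3; y = λ·(18 - 3) - 12 ≡ 20. → (3, 20)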